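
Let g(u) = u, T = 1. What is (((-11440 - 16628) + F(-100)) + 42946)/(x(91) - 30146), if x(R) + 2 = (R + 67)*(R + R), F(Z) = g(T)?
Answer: -14879/1392 ≈ -10.689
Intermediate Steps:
F(Z) = 1
x(R) = -2 + 2*R*(67 + R) (x(R) = -2 + (R + 67)*(R + R) = -2 + (67 + R)*(2*R) = -2 + 2*R*(67 + R))
(((-11440 - 16628) + F(-100)) + 42946)/(x(91) - 30146) = (((-11440 - 16628) + 1) + 42946)/((-2 + 2*91² + 134*91) - 30146) = ((-28068 + 1) + 42946)/((-2 + 2*8281 + 12194) - 30146) = (-28067 + 42946)/((-2 + 16562 + 12194) - 30146) = 14879/(28754 - 30146) = 14879/(-1392) = 14879*(-1/1392) = -14879/1392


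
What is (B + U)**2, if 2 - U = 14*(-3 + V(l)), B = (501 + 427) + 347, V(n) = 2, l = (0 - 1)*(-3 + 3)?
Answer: 1666681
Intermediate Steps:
l = 0 (l = -1*0 = 0)
B = 1275 (B = 928 + 347 = 1275)
U = 16 (U = 2 - 14*(-3 + 2) = 2 - 14*(-1) = 2 - 1*(-14) = 2 + 14 = 16)
(B + U)**2 = (1275 + 16)**2 = 1291**2 = 1666681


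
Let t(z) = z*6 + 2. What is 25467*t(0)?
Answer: 50934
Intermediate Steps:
t(z) = 2 + 6*z (t(z) = 6*z + 2 = 2 + 6*z)
25467*t(0) = 25467*(2 + 6*0) = 25467*(2 + 0) = 25467*2 = 50934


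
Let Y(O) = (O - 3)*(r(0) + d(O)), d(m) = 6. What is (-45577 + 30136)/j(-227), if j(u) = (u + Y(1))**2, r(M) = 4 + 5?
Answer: -15441/66049 ≈ -0.23378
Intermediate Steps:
r(M) = 9
Y(O) = -45 + 15*O (Y(O) = (O - 3)*(9 + 6) = (-3 + O)*15 = -45 + 15*O)
j(u) = (-30 + u)**2 (j(u) = (u + (-45 + 15*1))**2 = (u + (-45 + 15))**2 = (u - 30)**2 = (-30 + u)**2)
(-45577 + 30136)/j(-227) = (-45577 + 30136)/((-30 - 227)**2) = -15441/((-257)**2) = -15441/66049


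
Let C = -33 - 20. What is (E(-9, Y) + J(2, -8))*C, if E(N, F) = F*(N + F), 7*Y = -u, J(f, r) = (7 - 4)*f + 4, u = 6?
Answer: -47912/49 ≈ -977.80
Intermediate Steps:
J(f, r) = 4 + 3*f (J(f, r) = 3*f + 4 = 4 + 3*f)
Y = -6/7 (Y = (-1*6)/7 = (1/7)*(-6) = -6/7 ≈ -0.85714)
C = -53
E(N, F) = F*(F + N)
(E(-9, Y) + J(2, -8))*C = (-6*(-6/7 - 9)/7 + (4 + 3*2))*(-53) = (-6/7*(-69/7) + (4 + 6))*(-53) = (414/49 + 10)*(-53) = (904/49)*(-53) = -47912/49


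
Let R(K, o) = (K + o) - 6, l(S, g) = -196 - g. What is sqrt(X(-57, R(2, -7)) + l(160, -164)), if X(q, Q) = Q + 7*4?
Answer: I*sqrt(15) ≈ 3.873*I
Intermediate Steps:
R(K, o) = -6 + K + o
X(q, Q) = 28 + Q (X(q, Q) = Q + 28 = 28 + Q)
sqrt(X(-57, R(2, -7)) + l(160, -164)) = sqrt((28 + (-6 + 2 - 7)) + (-196 - 1*(-164))) = sqrt((28 - 11) + (-196 + 164)) = sqrt(17 - 32) = sqrt(-15) = I*sqrt(15)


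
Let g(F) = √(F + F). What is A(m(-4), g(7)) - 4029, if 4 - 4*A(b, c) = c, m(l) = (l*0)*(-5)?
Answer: -4028 - √14/4 ≈ -4028.9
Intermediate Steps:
m(l) = 0 (m(l) = 0*(-5) = 0)
g(F) = √2*√F (g(F) = √(2*F) = √2*√F)
A(b, c) = 1 - c/4
A(m(-4), g(7)) - 4029 = (1 - √2*√7/4) - 4029 = (1 - √14/4) - 4029 = -4028 - √14/4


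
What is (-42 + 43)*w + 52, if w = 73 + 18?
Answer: 143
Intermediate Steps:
w = 91
(-42 + 43)*w + 52 = (-42 + 43)*91 + 52 = 1*91 + 52 = 91 + 52 = 143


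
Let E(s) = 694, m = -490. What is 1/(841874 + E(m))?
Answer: 1/842568 ≈ 1.1868e-6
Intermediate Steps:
1/(841874 + E(m)) = 1/(841874 + 694) = 1/842568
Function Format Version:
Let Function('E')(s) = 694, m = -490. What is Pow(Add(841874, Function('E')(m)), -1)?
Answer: Rational(1, 842568) ≈ 1.1868e-6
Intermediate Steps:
Pow(Add(841874, Function('E')(m)), -1) = Pow(Add(841874, 694), -1) = Pow(842568, -1) = Rational(1, 842568)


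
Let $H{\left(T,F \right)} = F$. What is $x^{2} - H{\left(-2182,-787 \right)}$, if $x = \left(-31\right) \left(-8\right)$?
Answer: $62291$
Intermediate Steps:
$x = 248$
$x^{2} - H{\left(-2182,-787 \right)} = 248^{2} - -787 = 61504 + 787 = 62291$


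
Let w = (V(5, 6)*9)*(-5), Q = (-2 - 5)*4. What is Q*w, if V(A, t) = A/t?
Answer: 1050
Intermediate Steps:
Q = -28 (Q = -7*4 = -28)
w = -75/2 (w = ((5/6)*9)*(-5) = ((5*(⅙))*9)*(-5) = ((⅚)*9)*(-5) = (15/2)*(-5) = -75/2 ≈ -37.500)
Q*w = -28*(-75/2) = 1050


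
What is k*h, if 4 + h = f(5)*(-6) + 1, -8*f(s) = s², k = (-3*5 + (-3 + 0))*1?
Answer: -567/2 ≈ -283.50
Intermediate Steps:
k = -18 (k = (-15 - 3)*1 = -18*1 = -18)
f(s) = -s²/8
h = 63/4 (h = -4 + (-⅛*5²*(-6) + 1) = -4 + (-⅛*25*(-6) + 1) = -4 + (-25/8*(-6) + 1) = -4 + (75/4 + 1) = -4 + 79/4 = 63/4 ≈ 15.750)
k*h = -18*63/4 = -567/2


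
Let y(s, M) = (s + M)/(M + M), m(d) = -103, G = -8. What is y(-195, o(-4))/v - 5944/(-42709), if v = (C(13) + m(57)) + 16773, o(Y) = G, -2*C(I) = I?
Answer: 227633633/1626700392 ≈ 0.13994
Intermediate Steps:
C(I) = -I/2
o(Y) = -8
v = 33327/2 (v = (-1/2*13 - 103) + 16773 = (-13/2 - 103) + 16773 = -219/2 + 16773 = 33327/2 ≈ 16664.)
y(s, M) = (M + s)/(2*M) (y(s, M) = (M + s)/((2*M)) = (M + s)*(1/(2*M)) = (M + s)/(2*M))
y(-195, o(-4))/v - 5944/(-42709) = ((1/2)*(-8 - 195)/(-8))/(33327/2) - 5944/(-42709) = ((1/2)*(-1/8)*(-203))*(2/33327) - 5944*(-1/42709) = (203/16)*(2/33327) + 5944/42709 = 29/38088 + 5944/42709 = 227633633/1626700392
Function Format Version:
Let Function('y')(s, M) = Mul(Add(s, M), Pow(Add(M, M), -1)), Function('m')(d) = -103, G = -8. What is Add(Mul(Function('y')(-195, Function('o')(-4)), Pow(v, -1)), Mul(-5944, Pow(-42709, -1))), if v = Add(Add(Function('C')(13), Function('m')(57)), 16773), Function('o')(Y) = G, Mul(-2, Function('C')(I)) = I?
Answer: Rational(227633633, 1626700392) ≈ 0.13994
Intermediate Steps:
Function('C')(I) = Mul(Rational(-1, 2), I)
Function('o')(Y) = -8
v = Rational(33327, 2) (v = Add(Add(Mul(Rational(-1, 2), 13), -103), 16773) = Add(Add(Rational(-13, 2), -103), 16773) = Add(Rational(-219, 2), 16773) = Rational(33327, 2) ≈ 16664.)
Function('y')(s, M) = Mul(Rational(1, 2), Pow(M, -1), Add(M, s)) (Function('y')(s, M) = Mul(Add(M, s), Pow(Mul(2, M), -1)) = Mul(Add(M, s), Mul(Rational(1, 2), Pow(M, -1))) = Mul(Rational(1, 2), Pow(M, -1), Add(M, s)))
Add(Mul(Function('y')(-195, Function('o')(-4)), Pow(v, -1)), Mul(-5944, Pow(-42709, -1))) = Add(Mul(Mul(Rational(1, 2), Pow(-8, -1), Add(-8, -195)), Pow(Rational(33327, 2), -1)), Mul(-5944, Pow(-42709, -1))) = Add(Mul(Mul(Rational(1, 2), Rational(-1, 8), -203), Rational(2, 33327)), Mul(-5944, Rational(-1, 42709))) = Add(Mul(Rational(203, 16), Rational(2, 33327)), Rational(5944, 42709)) = Add(Rational(29, 38088), Rational(5944, 42709)) = Rational(227633633, 1626700392)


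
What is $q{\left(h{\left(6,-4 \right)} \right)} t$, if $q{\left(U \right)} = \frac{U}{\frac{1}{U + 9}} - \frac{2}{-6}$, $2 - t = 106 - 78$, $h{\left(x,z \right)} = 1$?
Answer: $- \frac{806}{3} \approx -268.67$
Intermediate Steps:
$t = -26$ ($t = 2 - \left(106 - 78\right) = 2 - 28 = -26$)
$q{\left(U \right)} = \frac{1}{3} + U \left(9 + U\right)$ ($q{\left(U \right)} = \frac{U}{\frac{1}{9 + U}} - - \frac{1}{3} = U \left(9 + U\right) + \frac{1}{3} = \frac{1}{3} + U \left(9 + U\right)$)
$q{\left(h{\left(6,-4 \right)} \right)} t = \left(\frac{1}{3} + 1^{2} + 9 \cdot 1\right) \left(-26\right) = \left(\frac{1}{3} + 1 + 9\right) \left(-26\right) = \frac{31}{3} \left(-26\right) = - \frac{806}{3}$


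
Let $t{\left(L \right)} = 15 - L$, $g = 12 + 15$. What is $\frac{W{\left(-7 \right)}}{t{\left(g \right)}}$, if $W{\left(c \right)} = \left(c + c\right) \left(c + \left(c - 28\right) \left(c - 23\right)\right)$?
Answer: $\frac{7301}{6} \approx 1216.8$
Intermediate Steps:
$g = 27$
$W{\left(c \right)} = 2 c \left(c + \left(-28 + c\right) \left(-23 + c\right)\right)$
$\frac{W{\left(-7 \right)}}{t{\left(g \right)}} = \frac{2 \left(-7\right) \left(644 + \left(-7\right)^{2} - -350\right)}{15 - 27} = \frac{2 \left(-7\right) \left(644 + 49 + 350\right)}{15 - 27} = \frac{2 \left(-7\right) 1043}{-12} = \left(-14602\right) \left(- \frac{1}{12}\right) = \frac{7301}{6}$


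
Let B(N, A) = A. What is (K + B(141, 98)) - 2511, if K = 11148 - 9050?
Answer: -315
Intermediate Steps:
K = 2098
(K + B(141, 98)) - 2511 = (2098 + 98) - 2511 = 2196 - 2511 = -315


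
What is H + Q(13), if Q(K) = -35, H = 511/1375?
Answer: -47614/1375 ≈ -34.628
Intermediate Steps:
H = 511/1375 (H = 511*(1/1375) = 511/1375 ≈ 0.37164)
H + Q(13) = 511/1375 - 35 = -47614/1375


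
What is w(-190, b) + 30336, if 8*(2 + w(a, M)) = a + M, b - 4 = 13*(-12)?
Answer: 121165/4 ≈ 30291.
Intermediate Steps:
b = -152 (b = 4 + 13*(-12) = 4 - 156 = -152)
w(a, M) = -2 + M/8 + a/8 (w(a, M) = -2 + (a + M)/8 = -2 + (M + a)/8 = -2 + (M/8 + a/8) = -2 + M/8 + a/8)
w(-190, b) + 30336 = (-2 + (⅛)*(-152) + (⅛)*(-190)) + 30336 = (-2 - 19 - 95/4) + 30336 = -179/4 + 30336 = 121165/4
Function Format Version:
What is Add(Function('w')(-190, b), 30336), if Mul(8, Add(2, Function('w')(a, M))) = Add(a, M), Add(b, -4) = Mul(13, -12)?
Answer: Rational(121165, 4) ≈ 30291.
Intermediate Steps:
b = -152 (b = Add(4, Mul(13, -12)) = Add(4, -156) = -152)
Function('w')(a, M) = Add(-2, Mul(Rational(1, 8), M), Mul(Rational(1, 8), a)) (Function('w')(a, M) = Add(-2, Mul(Rational(1, 8), Add(a, M))) = Add(-2, Mul(Rational(1, 8), Add(M, a))) = Add(-2, Add(Mul(Rational(1, 8), M), Mul(Rational(1, 8), a))) = Add(-2, Mul(Rational(1, 8), M), Mul(Rational(1, 8), a)))
Add(Function('w')(-190, b), 30336) = Add(Add(-2, Mul(Rational(1, 8), -152), Mul(Rational(1, 8), -190)), 30336) = Add(Add(-2, -19, Rational(-95, 4)), 30336) = Add(Rational(-179, 4), 30336) = Rational(121165, 4)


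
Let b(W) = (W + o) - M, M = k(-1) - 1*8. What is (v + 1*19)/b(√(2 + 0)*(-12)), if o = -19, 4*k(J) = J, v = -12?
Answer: 1204/2759 - 1344*√2/2759 ≈ -0.25252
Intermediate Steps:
k(J) = J/4
M = -33/4 (M = (¼)*(-1) - 1*8 = -¼ - 8 = -33/4 ≈ -8.2500)
b(W) = -43/4 + W (b(W) = (W - 19) - 1*(-33/4) = (-19 + W) + 33/4 = -43/4 + W)
(v + 1*19)/b(√(2 + 0)*(-12)) = (-12 + 1*19)/(-43/4 + √(2 + 0)*(-12)) = (-12 + 19)/(-43/4 + √2*(-12)) = 7/(-43/4 - 12*√2)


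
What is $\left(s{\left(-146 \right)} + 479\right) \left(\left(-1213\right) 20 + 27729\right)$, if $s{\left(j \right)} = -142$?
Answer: $1169053$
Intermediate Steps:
$\left(s{\left(-146 \right)} + 479\right) \left(\left(-1213\right) 20 + 27729\right) = \left(-142 + 479\right) \left(\left(-1213\right) 20 + 27729\right) = 337 \left(-24260 + 27729\right) = 337 \cdot 3469 = 1169053$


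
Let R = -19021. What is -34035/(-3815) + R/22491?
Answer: 19797602/2451519 ≈ 8.0757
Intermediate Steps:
-34035/(-3815) + R/22491 = -34035/(-3815) - 19021/22491 = -34035*(-1/3815) - 19021*1/22491 = 6807/763 - 19021/22491 = 19797602/2451519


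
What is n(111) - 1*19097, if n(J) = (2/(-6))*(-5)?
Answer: -57286/3 ≈ -19095.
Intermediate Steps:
n(J) = 5/3 (n(J) = (2*(-1/6))*(-5) = -1/3*(-5) = 5/3)
n(111) - 1*19097 = 5/3 - 1*19097 = 5/3 - 19097 = -57286/3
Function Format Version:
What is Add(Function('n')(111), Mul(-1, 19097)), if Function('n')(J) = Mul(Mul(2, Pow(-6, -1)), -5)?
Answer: Rational(-57286, 3) ≈ -19095.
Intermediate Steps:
Function('n')(J) = Rational(5, 3) (Function('n')(J) = Mul(Mul(2, Rational(-1, 6)), -5) = Mul(Rational(-1, 3), -5) = Rational(5, 3))
Add(Function('n')(111), Mul(-1, 19097)) = Add(Rational(5, 3), Mul(-1, 19097)) = Add(Rational(5, 3), -19097) = Rational(-57286, 3)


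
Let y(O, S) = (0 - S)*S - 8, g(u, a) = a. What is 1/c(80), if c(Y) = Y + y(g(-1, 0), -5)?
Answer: 1/47 ≈ 0.021277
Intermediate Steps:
y(O, S) = -8 - S² (y(O, S) = (-S)*S - 8 = -S² - 8 = -8 - S²)
c(Y) = -33 + Y (c(Y) = Y + (-8 - 1*(-5)²) = Y + (-8 - 1*25) = Y + (-8 - 25) = Y - 33 = -33 + Y)
1/c(80) = 1/(-33 + 80) = 1/47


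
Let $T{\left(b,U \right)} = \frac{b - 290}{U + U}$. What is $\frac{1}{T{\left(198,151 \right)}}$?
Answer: $- \frac{151}{46} \approx -3.2826$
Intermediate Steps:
$T{\left(b,U \right)} = \frac{-290 + b}{2 U}$
$\frac{1}{T{\left(198,151 \right)}} = \frac{1}{\frac{1}{2} \cdot \frac{1}{151} \left(-290 + 198\right)} = \frac{1}{\frac{1}{2} \cdot \frac{1}{151} \left(-92\right)} = \frac{1}{- \frac{46}{151}} = - \frac{151}{46}$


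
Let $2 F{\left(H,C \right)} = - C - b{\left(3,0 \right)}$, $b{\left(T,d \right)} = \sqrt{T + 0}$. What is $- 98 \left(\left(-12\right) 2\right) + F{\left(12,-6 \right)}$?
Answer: $2355 - \frac{\sqrt{3}}{2} \approx 2354.1$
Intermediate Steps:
$b{\left(T,d \right)} = \sqrt{T}$
$F{\left(H,C \right)} = - \frac{C}{2} - \frac{\sqrt{3}}{2}$ ($F{\left(H,C \right)} = \frac{- C - \sqrt{3}}{2} = - \frac{C}{2} - \frac{\sqrt{3}}{2}$)
$- 98 \left(\left(-12\right) 2\right) + F{\left(12,-6 \right)} = - 98 \left(\left(-12\right) 2\right) - \left(-3 + \frac{\sqrt{3}}{2}\right) = \left(-98\right) \left(-24\right) + \left(3 - \frac{\sqrt{3}}{2}\right) = 2352 + \left(3 - \frac{\sqrt{3}}{2}\right) = 2355 - \frac{\sqrt{3}}{2}$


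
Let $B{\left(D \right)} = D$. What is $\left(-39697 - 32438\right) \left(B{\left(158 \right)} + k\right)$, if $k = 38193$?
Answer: $-2766449385$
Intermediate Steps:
$\left(-39697 - 32438\right) \left(B{\left(158 \right)} + k\right) = \left(-39697 - 32438\right) \left(158 + 38193\right) = \left(-72135\right) 38351 = -2766449385$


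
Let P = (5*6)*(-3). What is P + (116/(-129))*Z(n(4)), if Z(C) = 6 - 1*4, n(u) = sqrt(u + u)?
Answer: -11842/129 ≈ -91.798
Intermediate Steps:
n(u) = sqrt(2)*sqrt(u) (n(u) = sqrt(2*u) = sqrt(2)*sqrt(u))
P = -90 (P = 30*(-3) = -90)
Z(C) = 2 (Z(C) = 6 - 4 = 2)
P + (116/(-129))*Z(n(4)) = -90 + (116/(-129))*2 = -90 + (116*(-1/129))*2 = -90 - 116/129*2 = -90 - 232/129 = -11842/129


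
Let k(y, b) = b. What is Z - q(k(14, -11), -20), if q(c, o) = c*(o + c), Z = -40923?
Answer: -41264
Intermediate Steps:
q(c, o) = c*(c + o)
Z - q(k(14, -11), -20) = -40923 - (-11)*(-11 - 20) = -40923 - (-11)*(-31) = -40923 - 1*341 = -40923 - 341 = -41264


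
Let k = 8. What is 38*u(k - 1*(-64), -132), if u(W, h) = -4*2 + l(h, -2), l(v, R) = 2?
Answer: -228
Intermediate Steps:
u(W, h) = -6 (u(W, h) = -4*2 + 2 = -8 + 2 = -6)
38*u(k - 1*(-64), -132) = 38*(-6) = -228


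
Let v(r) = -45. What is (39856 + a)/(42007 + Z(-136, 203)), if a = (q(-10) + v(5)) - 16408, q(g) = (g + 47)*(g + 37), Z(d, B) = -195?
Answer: 12201/20906 ≈ 0.58361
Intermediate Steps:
q(g) = (37 + g)*(47 + g) (q(g) = (47 + g)*(37 + g) = (37 + g)*(47 + g))
a = -15454 (a = ((1739 + (-10)² + 84*(-10)) - 45) - 16408 = ((1739 + 100 - 840) - 45) - 16408 = (999 - 45) - 16408 = 954 - 16408 = -15454)
(39856 + a)/(42007 + Z(-136, 203)) = (39856 - 15454)/(42007 - 195) = 24402/41812 = 24402*(1/41812) = 12201/20906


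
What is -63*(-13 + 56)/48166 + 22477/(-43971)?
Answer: -1201744621/2117907186 ≈ -0.56742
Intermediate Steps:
-63*(-13 + 56)/48166 + 22477/(-43971) = -63*43*(1/48166) + 22477*(-1/43971) = -2709*1/48166 - 22477/43971 = -2709/48166 - 22477/43971 = -1201744621/2117907186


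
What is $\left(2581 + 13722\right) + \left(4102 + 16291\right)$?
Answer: $36696$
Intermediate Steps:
$\left(2581 + 13722\right) + \left(4102 + 16291\right) = 16303 + 20393 = 36696$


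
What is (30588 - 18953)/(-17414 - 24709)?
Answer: -11635/42123 ≈ -0.27622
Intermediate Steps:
(30588 - 18953)/(-17414 - 24709) = 11635/(-42123) = 11635*(-1/42123) = -11635/42123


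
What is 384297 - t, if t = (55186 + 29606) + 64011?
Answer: 235494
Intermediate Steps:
t = 148803 (t = 84792 + 64011 = 148803)
384297 - t = 384297 - 1*148803 = 384297 - 148803 = 235494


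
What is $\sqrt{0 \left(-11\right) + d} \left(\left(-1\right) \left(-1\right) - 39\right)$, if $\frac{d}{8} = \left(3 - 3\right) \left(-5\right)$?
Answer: $0$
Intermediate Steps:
$d = 0$ ($d = 8 \left(3 - 3\right) \left(-5\right) = 8 \cdot 0 \left(-5\right) = 8 \cdot 0 = 0$)
$\sqrt{0 \left(-11\right) + d} \left(\left(-1\right) \left(-1\right) - 39\right) = \sqrt{0 \left(-11\right) + 0} \left(\left(-1\right) \left(-1\right) - 39\right) = \sqrt{0 + 0} \left(1 - 39\right) = \sqrt{0} \left(-38\right) = 0 \left(-38\right) = 0$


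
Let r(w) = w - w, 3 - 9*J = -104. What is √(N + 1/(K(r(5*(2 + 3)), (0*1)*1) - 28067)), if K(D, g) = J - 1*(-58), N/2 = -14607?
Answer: 3*I*√206091450862270/251974 ≈ 170.92*I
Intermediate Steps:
N = -29214 (N = 2*(-14607) = -29214)
J = 107/9 (J = ⅓ - ⅑*(-104) = ⅓ + 104/9 = 107/9 ≈ 11.889)
r(w) = 0
K(D, g) = 629/9 (K(D, g) = 107/9 - 1*(-58) = 107/9 + 58 = 629/9)
√(N + 1/(K(r(5*(2 + 3)), (0*1)*1) - 28067)) = √(-29214 + 1/(629/9 - 28067)) = √(-29214 + 1/(-251974/9)) = √(-29214 - 9/251974) = √(-7361168445/251974) = 3*I*√206091450862270/251974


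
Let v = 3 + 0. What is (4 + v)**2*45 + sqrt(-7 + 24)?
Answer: 2205 + sqrt(17) ≈ 2209.1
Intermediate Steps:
v = 3
(4 + v)**2*45 + sqrt(-7 + 24) = (4 + 3)**2*45 + sqrt(-7 + 24) = 7**2*45 + sqrt(17) = 49*45 + sqrt(17) = 2205 + sqrt(17)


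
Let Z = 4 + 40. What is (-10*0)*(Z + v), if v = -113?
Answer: 0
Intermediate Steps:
Z = 44
(-10*0)*(Z + v) = (-10*0)*(44 - 113) = 0*(-69) = 0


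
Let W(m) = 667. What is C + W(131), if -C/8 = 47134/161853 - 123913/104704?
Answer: 1428048059141/2118332064 ≈ 674.14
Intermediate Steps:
C = 15120572453/2118332064 (C = -8*(47134/161853 - 123913/104704) = -8*(-15120572453/16946656512) = 15120572453/2118332064 ≈ 7.1380)
C + W(131) = 15120572453/2118332064 + 667 = 1428048059141/2118332064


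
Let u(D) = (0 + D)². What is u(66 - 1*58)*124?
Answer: 7936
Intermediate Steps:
u(D) = D²
u(66 - 1*58)*124 = (66 - 1*58)²*124 = (66 - 58)²*124 = 8²*124 = 64*124 = 7936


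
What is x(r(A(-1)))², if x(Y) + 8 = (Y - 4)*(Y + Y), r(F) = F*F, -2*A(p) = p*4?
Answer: 64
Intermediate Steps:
A(p) = -2*p (A(p) = -p*4/2 = -2*p)
r(F) = F²
x(Y) = -8 + 2*Y*(-4 + Y) (x(Y) = -8 + (Y - 4)*(Y + Y) = -8 + (-4 + Y)*(2*Y) = -8 + 2*Y*(-4 + Y))
x(r(A(-1)))² = (-8 - 8*(-2*(-1))² + 2*((-2*(-1))²)²)² = (-8 - 8*2² + 2*(2²)²)² = (-8 - 8*4 + 2*4²)² = (-8 - 32 + 2*16)² = (-8 - 32 + 32)² = (-8)² = 64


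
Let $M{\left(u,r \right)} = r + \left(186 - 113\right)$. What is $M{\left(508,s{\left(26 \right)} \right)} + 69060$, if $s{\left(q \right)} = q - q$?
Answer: $69133$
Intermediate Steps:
$s{\left(q \right)} = 0$
$M{\left(u,r \right)} = 73 + r$ ($M{\left(u,r \right)} = r + 73 = 73 + r$)
$M{\left(508,s{\left(26 \right)} \right)} + 69060 = \left(73 + 0\right) + 69060 = 73 + 69060 = 69133$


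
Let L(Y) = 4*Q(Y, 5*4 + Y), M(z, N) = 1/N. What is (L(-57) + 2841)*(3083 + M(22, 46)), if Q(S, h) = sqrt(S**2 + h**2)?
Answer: 402907779/46 + 283638*sqrt(4618)/23 ≈ 9.5969e+6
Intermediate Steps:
L(Y) = 4*sqrt(Y**2 + (20 + Y)**2) (L(Y) = 4*sqrt(Y**2 + (5*4 + Y)**2) = 4*sqrt(Y**2 + (20 + Y)**2))
(L(-57) + 2841)*(3083 + M(22, 46)) = (4*sqrt((-57)**2 + (20 - 57)**2) + 2841)*(3083 + 1/46) = (4*sqrt(3249 + (-37)**2) + 2841)*(3083 + 1/46) = (4*sqrt(3249 + 1369) + 2841)*(141819/46) = (4*sqrt(4618) + 2841)*(141819/46) = (2841 + 4*sqrt(4618))*(141819/46) = 402907779/46 + 283638*sqrt(4618)/23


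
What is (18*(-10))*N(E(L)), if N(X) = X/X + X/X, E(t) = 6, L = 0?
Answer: -360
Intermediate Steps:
N(X) = 2 (N(X) = 1 + 1 = 2)
(18*(-10))*N(E(L)) = (18*(-10))*2 = -180*2 = -360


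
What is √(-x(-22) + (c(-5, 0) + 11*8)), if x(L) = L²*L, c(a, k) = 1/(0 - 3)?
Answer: √96621/3 ≈ 103.61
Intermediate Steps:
c(a, k) = -⅓ (c(a, k) = 1/(-3) = -⅓)
x(L) = L³
√(-x(-22) + (c(-5, 0) + 11*8)) = √(-1*(-22)³ + (-⅓ + 11*8)) = √(-1*(-10648) + (-⅓ + 88)) = √(10648 + 263/3) = √(32207/3) = √96621/3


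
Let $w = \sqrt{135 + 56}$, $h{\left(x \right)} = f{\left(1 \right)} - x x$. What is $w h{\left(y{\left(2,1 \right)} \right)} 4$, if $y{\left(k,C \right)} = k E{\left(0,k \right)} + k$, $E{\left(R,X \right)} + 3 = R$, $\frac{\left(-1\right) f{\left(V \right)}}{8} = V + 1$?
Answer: $- 128 \sqrt{191} \approx -1769.0$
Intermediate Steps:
$f{\left(V \right)} = -8 - 8 V$ ($f{\left(V \right)} = - 8 \left(V + 1\right) = - 8 \left(1 + V\right) = -8 - 8 V$)
$E{\left(R,X \right)} = -3 + R$
$y{\left(k,C \right)} = - 2 k$ ($y{\left(k,C \right)} = k \left(-3 + 0\right) + k = k \left(-3\right) + k = - 3 k + k = - 2 k$)
$h{\left(x \right)} = -16 - x^{2}$ ($h{\left(x \right)} = \left(-8 - 8\right) - x x = \left(-8 - 8\right) - x^{2} = -16 - x^{2}$)
$w = \sqrt{191} \approx 13.82$
$w h{\left(y{\left(2,1 \right)} \right)} 4 = \sqrt{191} \left(-16 - \left(\left(-2\right) 2\right)^{2}\right) 4 = \sqrt{191} \left(-16 - \left(-4\right)^{2}\right) 4 = \sqrt{191} \left(-16 - 16\right) 4 = \sqrt{191} \left(\left(-32\right) 4\right) = \sqrt{191} \left(-128\right) = - 128 \sqrt{191}$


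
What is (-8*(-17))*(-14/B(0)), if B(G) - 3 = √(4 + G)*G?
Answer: -1904/3 ≈ -634.67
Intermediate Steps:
B(G) = 3 + G*√(4 + G) (B(G) = 3 + √(4 + G)*G = 3 + G*√(4 + G))
(-8*(-17))*(-14/B(0)) = (-8*(-17))*(-14/(3 + 0*√(4 + 0))) = 136*(-14/(3 + 0*√4)) = 136*(-14/(3 + 0*2)) = 136*(-14/(3 + 0)) = 136*(-14/3) = -1904/3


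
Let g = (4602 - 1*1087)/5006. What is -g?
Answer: -3515/5006 ≈ -0.70216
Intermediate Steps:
g = 3515/5006 (g = (4602 - 1087)*(1/5006) = 3515*(1/5006) = 3515/5006 ≈ 0.70216)
-g = -1*3515/5006 = -3515/5006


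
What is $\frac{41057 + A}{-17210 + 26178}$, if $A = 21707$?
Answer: $\frac{15691}{2242} \approx 6.9987$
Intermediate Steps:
$\frac{41057 + A}{-17210 + 26178} = \frac{41057 + 21707}{-17210 + 26178} = \frac{62764}{8968} = 62764 \cdot \frac{1}{8968} = \frac{15691}{2242}$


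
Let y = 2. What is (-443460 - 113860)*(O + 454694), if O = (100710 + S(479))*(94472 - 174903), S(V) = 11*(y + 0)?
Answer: 4515139571141360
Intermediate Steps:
S(V) = 22 (S(V) = 11*(2 + 0) = 11*2 = 22)
O = -8101975492 (O = (100710 + 22)*(94472 - 174903) = 100732*(-80431) = -8101975492)
(-443460 - 113860)*(O + 454694) = (-443460 - 113860)*(-8101975492 + 454694) = -557320*(-8101520798) = 4515139571141360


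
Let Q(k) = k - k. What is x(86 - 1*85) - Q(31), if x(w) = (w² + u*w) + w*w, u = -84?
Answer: -82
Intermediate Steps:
x(w) = -84*w + 2*w² (x(w) = (w² - 84*w) + w*w = (w² - 84*w) + w² = -84*w + 2*w²)
Q(k) = 0
x(86 - 1*85) - Q(31) = 2*(86 - 1*85)*(-42 + (86 - 1*85)) - 1*0 = 2*(86 - 85)*(-42 + (86 - 85)) + 0 = 2*1*(-42 + 1) + 0 = 2*1*(-41) + 0 = -82 + 0 = -82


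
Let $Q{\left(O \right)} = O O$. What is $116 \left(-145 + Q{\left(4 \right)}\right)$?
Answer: $-14964$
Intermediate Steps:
$Q{\left(O \right)} = O^{2}$
$116 \left(-145 + Q{\left(4 \right)}\right) = 116 \left(-145 + 4^{2}\right) = 116 \left(-145 + 16\right) = 116 \left(-129\right) = -14964$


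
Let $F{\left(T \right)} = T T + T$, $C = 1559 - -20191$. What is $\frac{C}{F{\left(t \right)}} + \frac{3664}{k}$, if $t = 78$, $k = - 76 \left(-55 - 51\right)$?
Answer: $\frac{4120741}{1034189} \approx 3.9845$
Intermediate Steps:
$k = 8056$ ($k = \left(-76\right) \left(-106\right) = 8056$)
$C = 21750$ ($C = 1559 + 20191 = 21750$)
$F{\left(T \right)} = T + T^{2}$ ($F{\left(T \right)} = T^{2} + T = T + T^{2}$)
$\frac{C}{F{\left(t \right)}} + \frac{3664}{k} = \frac{21750}{78 \left(1 + 78\right)} + \frac{3664}{8056} = \frac{21750}{78 \cdot 79} + 3664 \cdot \frac{1}{8056} = \frac{21750}{6162} + \frac{458}{1007} = 21750 \cdot \frac{1}{6162} + \frac{458}{1007} = \frac{3625}{1027} + \frac{458}{1007} = \frac{4120741}{1034189}$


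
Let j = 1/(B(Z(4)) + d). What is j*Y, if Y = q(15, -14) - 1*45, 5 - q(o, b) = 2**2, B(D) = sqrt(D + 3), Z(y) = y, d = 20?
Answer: -880/393 + 44*sqrt(7)/393 ≈ -1.9430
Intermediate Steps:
B(D) = sqrt(3 + D)
q(o, b) = 1 (q(o, b) = 5 - 1*2**2 = 5 - 1*4 = 5 - 4 = 1)
j = 1/(20 + sqrt(7)) (j = 1/(sqrt(3 + 4) + 20) = 1/(sqrt(7) + 20) = 1/(20 + sqrt(7)) ≈ 0.044158)
Y = -44 (Y = 1 - 1*45 = 1 - 45 = -44)
j*Y = (20/393 - sqrt(7)/393)*(-44) = -880/393 + 44*sqrt(7)/393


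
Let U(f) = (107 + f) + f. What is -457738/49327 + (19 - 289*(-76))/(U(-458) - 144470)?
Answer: -67584074343/7166177233 ≈ -9.4310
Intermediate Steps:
U(f) = 107 + 2*f
-457738/49327 + (19 - 289*(-76))/(U(-458) - 144470) = -457738/49327 + (19 - 289*(-76))/((107 + 2*(-458)) - 144470) = -457738*1/49327 + (19 + 21964)/((107 - 916) - 144470) = -457738/49327 + 21983/(-809 - 144470) = -457738/49327 + 21983/(-145279) = -457738/49327 + 21983*(-1/145279) = -457738/49327 - 21983/145279 = -67584074343/7166177233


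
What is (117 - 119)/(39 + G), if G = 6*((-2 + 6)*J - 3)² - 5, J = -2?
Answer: -1/380 ≈ -0.0026316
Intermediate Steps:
G = 721 (G = 6*((-2 + 6)*(-2) - 3)² - 5 = 6*(4*(-2) - 3)² - 5 = 6*(-8 - 3)² - 5 = 6*(-11)² - 5 = 6*121 - 5 = 726 - 5 = 721)
(117 - 119)/(39 + G) = (117 - 119)/(39 + 721) = -2/760 = -2*1/760 = -1/380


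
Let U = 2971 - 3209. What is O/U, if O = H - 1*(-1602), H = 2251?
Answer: -3853/238 ≈ -16.189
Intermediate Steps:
U = -238
O = 3853 (O = 2251 - 1*(-1602) = 2251 + 1602 = 3853)
O/U = 3853/(-238) = 3853*(-1/238) = -3853/238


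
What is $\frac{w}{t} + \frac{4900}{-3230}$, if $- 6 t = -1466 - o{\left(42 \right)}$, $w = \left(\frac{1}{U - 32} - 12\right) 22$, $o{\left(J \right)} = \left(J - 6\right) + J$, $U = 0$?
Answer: $- \frac{10156195}{3989696} \approx -2.5456$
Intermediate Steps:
$o{\left(J \right)} = -6 + 2 J$ ($o{\left(J \right)} = \left(-6 + J\right) + J = -6 + 2 J$)
$w = - \frac{4235}{16}$ ($w = \left(\frac{1}{0 - 32} - 12\right) 22 = \left(\frac{1}{-32} - 12\right) 22 = \left(- \frac{1}{32} - 12\right) 22 = \left(- \frac{385}{32}\right) 22 = - \frac{4235}{16} \approx -264.69$)
$t = \frac{772}{3}$ ($t = - \frac{-1466 - \left(-6 + 2 \cdot 42\right)}{6} = - \frac{-1466 - \left(-6 + 84\right)}{6} = - \frac{-1466 - 78}{6} = \left(- \frac{1}{6}\right) \left(-1544\right) = \frac{772}{3} \approx 257.33$)
$\frac{w}{t} + \frac{4900}{-3230} = - \frac{4235}{16 \cdot \frac{772}{3}} + \frac{4900}{-3230} = \left(- \frac{4235}{16}\right) \frac{3}{772} + 4900 \left(- \frac{1}{3230}\right) = - \frac{12705}{12352} - \frac{490}{323} = - \frac{10156195}{3989696}$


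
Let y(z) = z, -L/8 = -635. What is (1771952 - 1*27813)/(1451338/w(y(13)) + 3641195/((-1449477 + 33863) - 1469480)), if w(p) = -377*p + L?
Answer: 900728888567814/4186594781867 ≈ 215.15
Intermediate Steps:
L = 5080 (L = -8*(-635) = 5080)
w(p) = 5080 - 377*p (w(p) = -377*p + 5080 = 5080 - 377*p)
(1771952 - 1*27813)/(1451338/w(y(13)) + 3641195/((-1449477 + 33863) - 1469480)) = (1771952 - 1*27813)/(1451338/(5080 - 377*13) + 3641195/((-1449477 + 33863) - 1469480)) = (1771952 - 27813)/(1451338/(5080 - 4901) + 3641195/(-1415614 - 1469480)) = 1744139/(1451338/179 + 3641195/(-2885094)) = 1744139/(1451338*(1/179) + 3641195*(-1/2885094)) = 1744139/(1451338/179 - 3641195/2885094) = 1744139/(4186594781867/516431826) = 1744139*(516431826/4186594781867) = 900728888567814/4186594781867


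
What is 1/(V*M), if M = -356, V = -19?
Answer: 1/6764 ≈ 0.00014784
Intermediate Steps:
1/(V*M) = 1/(-19*(-356)) = 1/6764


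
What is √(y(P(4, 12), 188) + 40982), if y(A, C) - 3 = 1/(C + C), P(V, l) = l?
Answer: √1448573934/188 ≈ 202.45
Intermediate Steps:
y(A, C) = 3 + 1/(2*C) (y(A, C) = 3 + 1/(C + C) = 3 + 1/(2*C))
√(y(P(4, 12), 188) + 40982) = √((3 + (½)/188) + 40982) = √((3 + (½)*(1/188)) + 40982) = √((3 + 1/376) + 40982) = √(1129/376 + 40982) = √(15410361/376) = √1448573934/188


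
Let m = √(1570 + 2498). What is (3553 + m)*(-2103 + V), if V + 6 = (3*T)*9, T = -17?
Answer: -9124104 - 15408*√113 ≈ -9.2879e+6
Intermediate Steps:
V = -465 (V = -6 + (3*(-17))*9 = -6 - 51*9 = -6 - 459 = -465)
m = 6*√113 (m = √4068 = 6*√113 ≈ 63.781)
(3553 + m)*(-2103 + V) = (3553 + 6*√113)*(-2103 - 465) = (3553 + 6*√113)*(-2568) = -9124104 - 15408*√113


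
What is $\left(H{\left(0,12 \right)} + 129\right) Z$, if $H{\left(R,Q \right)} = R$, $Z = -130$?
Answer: $-16770$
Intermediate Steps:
$\left(H{\left(0,12 \right)} + 129\right) Z = \left(0 + 129\right) \left(-130\right) = 129 \left(-130\right) = -16770$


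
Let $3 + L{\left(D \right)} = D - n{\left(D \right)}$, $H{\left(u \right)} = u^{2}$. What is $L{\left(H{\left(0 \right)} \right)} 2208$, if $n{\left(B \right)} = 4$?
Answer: $-15456$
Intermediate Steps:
$L{\left(D \right)} = -7 + D$ ($L{\left(D \right)} = -3 + \left(D - 4\right) = -3 + \left(-4 + D\right) = -7 + D$)
$L{\left(H{\left(0 \right)} \right)} 2208 = \left(-7 + 0^{2}\right) 2208 = \left(-7 + 0\right) 2208 = \left(-7\right) 2208 = -15456$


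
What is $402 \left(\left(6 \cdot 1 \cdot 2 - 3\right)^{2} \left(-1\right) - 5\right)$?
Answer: $-34572$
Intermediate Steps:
$402 \left(\left(6 \cdot 1 \cdot 2 - 3\right)^{2} \left(-1\right) - 5\right) = 402 \left(\left(6 \cdot 2 - 3\right)^{2} \left(-1\right) - 5\right) = 402 \left(\left(12 - 3\right)^{2} \left(-1\right) - 5\right) = 402 \left(9^{2} \left(-1\right) - 5\right) = 402 \left(81 \left(-1\right) - 5\right) = 402 \left(-81 - 5\right) = 402 \left(-86\right) = -34572$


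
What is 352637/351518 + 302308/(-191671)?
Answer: -38676417117/67375806578 ≈ -0.57404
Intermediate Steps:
352637/351518 + 302308/(-191671) = 352637*(1/351518) + 302308*(-1/191671) = 352637/351518 - 302308/191671 = -38676417117/67375806578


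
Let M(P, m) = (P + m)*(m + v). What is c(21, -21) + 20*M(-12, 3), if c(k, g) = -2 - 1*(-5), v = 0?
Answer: -537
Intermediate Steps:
M(P, m) = m*(P + m) (M(P, m) = (P + m)*(m + 0) = (P + m)*m = m*(P + m))
c(k, g) = 3 (c(k, g) = -2 + 5 = 3)
c(21, -21) + 20*M(-12, 3) = 3 + 20*(3*(-12 + 3)) = 3 + 20*(3*(-9)) = 3 + 20*(-27) = 3 - 540 = -537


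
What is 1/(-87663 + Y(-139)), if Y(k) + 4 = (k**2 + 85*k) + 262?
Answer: -1/79899 ≈ -1.2516e-5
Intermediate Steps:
Y(k) = 258 + k**2 + 85*k (Y(k) = -4 + ((k**2 + 85*k) + 262) = -4 + (262 + k**2 + 85*k) = 258 + k**2 + 85*k)
1/(-87663 + Y(-139)) = 1/(-87663 + (258 + (-139)**2 + 85*(-139))) = 1/(-87663 + (258 + 19321 - 11815)) = 1/(-87663 + 7764) = 1/(-79899) = -1/79899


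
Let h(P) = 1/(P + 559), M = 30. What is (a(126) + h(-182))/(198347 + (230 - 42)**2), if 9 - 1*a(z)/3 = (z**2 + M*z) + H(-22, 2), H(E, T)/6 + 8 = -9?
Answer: -22105394/88101507 ≈ -0.25091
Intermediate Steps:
H(E, T) = -102 (H(E, T) = -48 + 6*(-9) = -48 - 54 = -102)
a(z) = 333 - 90*z - 3*z**2 (a(z) = 27 - 3*((z**2 + 30*z) - 102) = 27 - 3*(-102 + z**2 + 30*z) = 27 + (306 - 90*z - 3*z**2) = 333 - 90*z - 3*z**2)
h(P) = 1/(559 + P)
(a(126) + h(-182))/(198347 + (230 - 42)**2) = ((333 - 90*126 - 3*126**2) + 1/(559 - 182))/(198347 + (230 - 42)**2) = ((333 - 11340 - 3*15876) + 1/377)/(198347 + 188**2) = ((333 - 11340 - 47628) + 1/377)/(198347 + 35344) = (-58635 + 1/377)/233691 = -22105394/377*1/233691 = -22105394/88101507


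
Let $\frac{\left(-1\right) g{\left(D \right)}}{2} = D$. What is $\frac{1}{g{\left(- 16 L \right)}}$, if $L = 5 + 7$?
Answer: $\frac{1}{384} \approx 0.0026042$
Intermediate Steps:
$L = 12$
$g{\left(D \right)} = - 2 D$
$\frac{1}{g{\left(- 16 L \right)}} = \frac{1}{\left(-2\right) \left(\left(-16\right) 12\right)} = \frac{1}{\left(-2\right) \left(-192\right)} = \frac{1}{384}$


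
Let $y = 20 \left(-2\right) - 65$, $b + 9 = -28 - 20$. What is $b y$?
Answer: $5985$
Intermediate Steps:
$b = -57$ ($b = -9 - 48 = -57$)
$y = -105$ ($y = -40 - 65 = -105$)
$b y = \left(-57\right) \left(-105\right) = 5985$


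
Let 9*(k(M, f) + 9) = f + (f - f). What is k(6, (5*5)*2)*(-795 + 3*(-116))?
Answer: 3937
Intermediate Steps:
k(M, f) = -9 + f/9 (k(M, f) = -9 + (f + (f - f))/9 = -9 + (f + 0)/9 = -9 + f/9)
k(6, (5*5)*2)*(-795 + 3*(-116)) = (-9 + ((5*5)*2)/9)*(-795 + 3*(-116)) = (-9 + (25*2)/9)*(-795 - 348) = (-9 + (1/9)*50)*(-1143) = (-9 + 50/9)*(-1143) = -31/9*(-1143) = 3937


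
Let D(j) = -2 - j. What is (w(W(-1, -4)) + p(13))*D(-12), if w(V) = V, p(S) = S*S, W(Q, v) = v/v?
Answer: 1700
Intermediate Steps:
W(Q, v) = 1
p(S) = S²
(w(W(-1, -4)) + p(13))*D(-12) = (1 + 13²)*(-2 - 1*(-12)) = (1 + 169)*(-2 + 12) = 170*10 = 1700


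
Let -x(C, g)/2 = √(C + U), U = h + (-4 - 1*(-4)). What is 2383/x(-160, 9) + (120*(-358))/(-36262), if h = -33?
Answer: 21480/18131 + 2383*I*√193/386 ≈ 1.1847 + 85.766*I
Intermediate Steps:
U = -33 (U = -33 + (-4 - 1*(-4)) = -33 + (-4 + 4) = -33 + 0 = -33)
x(C, g) = -2*√(-33 + C) (x(C, g) = -2*√(C - 33) = -2*√(-33 + C))
2383/x(-160, 9) + (120*(-358))/(-36262) = 2383/((-2*√(-33 - 160))) + (120*(-358))/(-36262) = 2383/((-2*I*√193)) - 42960*(-1/36262) = 2383/((-2*I*√193)) + 21480/18131 = 2383*(I*√193/386) + 21480/18131 = 2383*I*√193/386 + 21480/18131 = 21480/18131 + 2383*I*√193/386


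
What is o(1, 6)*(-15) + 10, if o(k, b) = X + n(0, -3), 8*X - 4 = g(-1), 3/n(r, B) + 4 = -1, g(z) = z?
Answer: 107/8 ≈ 13.375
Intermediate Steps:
n(r, B) = -3/5 (n(r, B) = 3/(-4 - 1) = 3/(-5) = 3*(-1/5) = -3/5)
X = 3/8 (X = 1/2 + (1/8)*(-1) = 1/2 - 1/8 = 3/8 ≈ 0.37500)
o(k, b) = -9/40 (o(k, b) = 3/8 - 3/5 = -9/40)
o(1, 6)*(-15) + 10 = -9/40*(-15) + 10 = 27/8 + 10 = 107/8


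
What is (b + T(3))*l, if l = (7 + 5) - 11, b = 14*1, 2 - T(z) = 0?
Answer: 16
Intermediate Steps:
T(z) = 2 (T(z) = 2 - 1*0 = 2 + 0 = 2)
b = 14
l = 1 (l = 12 - 11 = 1)
(b + T(3))*l = (14 + 2)*1 = 16*1 = 16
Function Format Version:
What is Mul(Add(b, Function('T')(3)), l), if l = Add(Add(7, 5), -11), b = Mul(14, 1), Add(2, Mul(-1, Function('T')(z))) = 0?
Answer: 16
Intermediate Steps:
Function('T')(z) = 2 (Function('T')(z) = Add(2, Mul(-1, 0)) = Add(2, 0) = 2)
b = 14
l = 1 (l = Add(12, -11) = 1)
Mul(Add(b, Function('T')(3)), l) = Mul(Add(14, 2), 1) = Mul(16, 1) = 16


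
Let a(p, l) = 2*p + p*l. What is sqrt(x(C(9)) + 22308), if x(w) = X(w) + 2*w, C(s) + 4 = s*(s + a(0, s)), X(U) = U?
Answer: sqrt(22539) ≈ 150.13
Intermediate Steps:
a(p, l) = 2*p + l*p
C(s) = -4 + s**2 (C(s) = -4 + s*(s + 0*(2 + s)) = -4 + s*(s + 0) = -4 + s*s = -4 + s**2)
x(w) = 3*w (x(w) = w + 2*w = 3*w)
sqrt(x(C(9)) + 22308) = sqrt(3*(-4 + 9**2) + 22308) = sqrt(3*(-4 + 81) + 22308) = sqrt(3*77 + 22308) = sqrt(231 + 22308) = sqrt(22539)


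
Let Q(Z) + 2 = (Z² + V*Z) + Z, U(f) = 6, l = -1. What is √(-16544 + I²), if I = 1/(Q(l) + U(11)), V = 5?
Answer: I*√16543 ≈ 128.62*I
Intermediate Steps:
Q(Z) = -2 + Z² + 6*Z (Q(Z) = -2 + ((Z² + 5*Z) + Z) = -2 + (Z² + 6*Z) = -2 + Z² + 6*Z)
I = -1 (I = 1/((-2 + (-1)² + 6*(-1)) + 6) = 1/((-2 + 1 - 6) + 6) = 1/(-7 + 6) = 1/(-1) = -1)
√(-16544 + I²) = √(-16544 + (-1)²) = √(-16544 + 1) = √(-16543) = I*√16543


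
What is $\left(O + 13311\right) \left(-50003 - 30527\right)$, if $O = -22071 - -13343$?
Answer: $-369068990$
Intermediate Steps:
$O = -8728$ ($O = -22071 + 13343 = -8728$)
$\left(O + 13311\right) \left(-50003 - 30527\right) = \left(-8728 + 13311\right) \left(-50003 - 30527\right) = 4583 \left(-80530\right) = -369068990$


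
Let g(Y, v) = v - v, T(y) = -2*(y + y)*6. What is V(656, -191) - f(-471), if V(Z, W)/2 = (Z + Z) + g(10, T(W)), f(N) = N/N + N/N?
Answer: 2622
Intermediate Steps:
T(y) = -24*y (T(y) = -4*y*6 = -24*y)
g(Y, v) = 0
f(N) = 2 (f(N) = 1 + 1 = 2)
V(Z, W) = 4*Z (V(Z, W) = 2*((Z + Z) + 0) = 2*(2*Z + 0) = 2*(2*Z) = 4*Z)
V(656, -191) - f(-471) = 4*656 - 1*2 = 2624 - 2 = 2622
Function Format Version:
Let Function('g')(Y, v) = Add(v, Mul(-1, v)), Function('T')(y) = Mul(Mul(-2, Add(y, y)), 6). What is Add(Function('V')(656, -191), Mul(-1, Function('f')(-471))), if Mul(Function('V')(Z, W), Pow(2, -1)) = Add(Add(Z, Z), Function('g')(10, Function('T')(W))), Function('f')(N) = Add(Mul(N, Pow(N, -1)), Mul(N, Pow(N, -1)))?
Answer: 2622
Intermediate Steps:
Function('T')(y) = Mul(-24, y) (Function('T')(y) = Mul(Mul(-2, Mul(2, y)), 6) = Mul(Mul(-4, y), 6) = Mul(-24, y))
Function('g')(Y, v) = 0
Function('f')(N) = 2 (Function('f')(N) = Add(1, 1) = 2)
Function('V')(Z, W) = Mul(4, Z) (Function('V')(Z, W) = Mul(2, Add(Add(Z, Z), 0)) = Mul(2, Add(Mul(2, Z), 0)) = Mul(2, Mul(2, Z)) = Mul(4, Z))
Add(Function('V')(656, -191), Mul(-1, Function('f')(-471))) = Add(Mul(4, 656), Mul(-1, 2)) = Add(2624, -2) = 2622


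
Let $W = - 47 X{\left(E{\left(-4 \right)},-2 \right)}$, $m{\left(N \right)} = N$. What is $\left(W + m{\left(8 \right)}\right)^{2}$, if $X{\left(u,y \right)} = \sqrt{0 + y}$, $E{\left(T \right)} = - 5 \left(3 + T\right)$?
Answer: $\left(8 - 47 i \sqrt{2}\right)^{2} \approx -4354.0 - 1063.5 i$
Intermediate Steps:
$E{\left(T \right)} = -15 - 5 T$
$X{\left(u,y \right)} = \sqrt{y}$
$W = - 47 i \sqrt{2}$ ($W = - 47 \sqrt{-2} = - 47 i \sqrt{2} \approx - 66.468 i$)
$\left(W + m{\left(8 \right)}\right)^{2} = \left(- 47 i \sqrt{2} + 8\right)^{2} = \left(8 - 47 i \sqrt{2}\right)^{2}$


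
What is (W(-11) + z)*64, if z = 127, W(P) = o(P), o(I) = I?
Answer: 7424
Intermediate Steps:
W(P) = P
(W(-11) + z)*64 = (-11 + 127)*64 = 116*64 = 7424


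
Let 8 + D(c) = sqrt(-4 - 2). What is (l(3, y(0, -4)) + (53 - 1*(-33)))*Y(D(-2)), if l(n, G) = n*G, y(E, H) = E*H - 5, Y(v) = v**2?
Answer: 4118 - 1136*I*sqrt(6) ≈ 4118.0 - 2782.6*I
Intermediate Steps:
D(c) = -8 + I*sqrt(6) (D(c) = -8 + sqrt(-4 - 2) = -8 + sqrt(-6) = -8 + I*sqrt(6))
y(E, H) = -5 + E*H
l(n, G) = G*n
(l(3, y(0, -4)) + (53 - 1*(-33)))*Y(D(-2)) = ((-5 + 0*(-4))*3 + (53 - 1*(-33)))*(-8 + I*sqrt(6))**2 = ((-5 + 0)*3 + (53 + 33))*(-8 + I*sqrt(6))**2 = (-5*3 + 86)*(-8 + I*sqrt(6))**2 = (-15 + 86)*(-8 + I*sqrt(6))**2 = 71*(-8 + I*sqrt(6))**2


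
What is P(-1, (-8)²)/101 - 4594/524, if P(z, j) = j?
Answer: -215229/26462 ≈ -8.1335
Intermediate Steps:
P(-1, (-8)²)/101 - 4594/524 = (-8)²/101 - 4594/524 = 64*(1/101) - 4594*1/524 = 64/101 - 2297/262 = -215229/26462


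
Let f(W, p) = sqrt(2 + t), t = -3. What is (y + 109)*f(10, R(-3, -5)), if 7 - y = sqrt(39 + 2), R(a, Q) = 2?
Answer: I*(116 - sqrt(41)) ≈ 109.6*I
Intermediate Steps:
f(W, p) = I (f(W, p) = sqrt(2 - 3) = sqrt(-1) = I)
y = 7 - sqrt(41) (y = 7 - sqrt(39 + 2) = 7 - sqrt(41) ≈ 0.59688)
(y + 109)*f(10, R(-3, -5)) = ((7 - sqrt(41)) + 109)*I = (116 - sqrt(41))*I = I*(116 - sqrt(41))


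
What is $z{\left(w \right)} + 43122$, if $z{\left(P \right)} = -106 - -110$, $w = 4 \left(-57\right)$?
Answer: $43126$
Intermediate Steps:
$w = -228$
$z{\left(P \right)} = 4$ ($z{\left(P \right)} = -106 + 110 = 4$)
$z{\left(w \right)} + 43122 = 4 + 43122 = 43126$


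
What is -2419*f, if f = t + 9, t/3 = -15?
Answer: 87084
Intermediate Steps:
t = -45 (t = 3*(-15) = -45)
f = -36 (f = -45 + 9 = -36)
-2419*f = -2419*(-36) = 87084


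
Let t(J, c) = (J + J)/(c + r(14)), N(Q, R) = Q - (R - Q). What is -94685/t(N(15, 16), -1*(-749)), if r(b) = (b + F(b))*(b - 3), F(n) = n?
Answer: -14297435/4 ≈ -3.5744e+6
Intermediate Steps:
r(b) = 2*b*(-3 + b) (r(b) = (b + b)*(b - 3) = (2*b)*(-3 + b) = 2*b*(-3 + b))
N(Q, R) = -R + 2*Q (N(Q, R) = Q + (Q - R) = -R + 2*Q)
t(J, c) = 2*J/(308 + c) (t(J, c) = (J + J)/(c + 2*14*(-3 + 14)) = (2*J)/(c + 2*14*11) = (2*J)/(c + 308) = (2*J)/(308 + c) = 2*J/(308 + c))
-94685/t(N(15, 16), -1*(-749)) = -94685*(308 - 1*(-749))/(2*(-1*16 + 2*15)) = -94685*(308 + 749)/(2*(-16 + 30)) = -94685/(2*14/1057) = -94685/(2*14*(1/1057)) = -94685/4/151 = -94685*151/4 = -14297435/4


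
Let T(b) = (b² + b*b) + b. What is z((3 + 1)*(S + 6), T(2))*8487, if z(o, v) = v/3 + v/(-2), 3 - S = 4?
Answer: -14145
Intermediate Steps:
T(b) = b + 2*b² (T(b) = (b² + b²) + b = 2*b² + b = b + 2*b²)
S = -1 (S = 3 - 1*4 = 3 - 4 = -1)
z(o, v) = -v/6 (z(o, v) = v*(⅓) + v*(-½) = v/3 - v/2 = -v/6)
z((3 + 1)*(S + 6), T(2))*8487 = -(1 + 2*2)/3*8487 = -(1 + 4)/3*8487 = -5/3*8487 = -14145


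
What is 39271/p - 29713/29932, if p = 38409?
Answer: 4887565/164236884 ≈ 0.029759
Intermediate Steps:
39271/p - 29713/29932 = 39271/38409 - 29713/29932 = 4887565/164236884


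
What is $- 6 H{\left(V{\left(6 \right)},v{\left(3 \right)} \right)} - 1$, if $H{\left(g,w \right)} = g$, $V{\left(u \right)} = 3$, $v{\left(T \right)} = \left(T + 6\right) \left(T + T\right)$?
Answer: $-19$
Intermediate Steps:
$v{\left(T \right)} = 2 T \left(6 + T\right)$ ($v{\left(T \right)} = \left(6 + T\right) 2 T = 2 T \left(6 + T\right)$)
$- 6 H{\left(V{\left(6 \right)},v{\left(3 \right)} \right)} - 1 = \left(-6\right) 3 - 1 = -18 - 1 = -19$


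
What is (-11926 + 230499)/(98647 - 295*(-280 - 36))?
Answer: 218573/191867 ≈ 1.1392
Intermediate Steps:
(-11926 + 230499)/(98647 - 295*(-280 - 36)) = 218573/(98647 - 295*(-316)) = 218573/(98647 + 93220) = 218573/191867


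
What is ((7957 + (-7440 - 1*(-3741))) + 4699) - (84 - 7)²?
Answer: 3028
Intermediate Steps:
((7957 + (-7440 - 1*(-3741))) + 4699) - (84 - 7)² = ((7957 + (-7440 + 3741)) + 4699) - 1*77² = ((7957 - 3699) + 4699) - 1*5929 = (4258 + 4699) - 5929 = 8957 - 5929 = 3028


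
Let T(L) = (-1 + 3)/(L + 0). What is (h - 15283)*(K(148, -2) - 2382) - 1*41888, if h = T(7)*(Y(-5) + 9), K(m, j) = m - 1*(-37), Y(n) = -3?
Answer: 234717677/7 ≈ 3.3531e+7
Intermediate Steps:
T(L) = 2/L
K(m, j) = 37 + m (K(m, j) = m + 37 = 37 + m)
h = 12/7 (h = (2/7)*(-3 + 9) = (2*(1/7))*6 = (2/7)*6 = 12/7 ≈ 1.7143)
(h - 15283)*(K(148, -2) - 2382) - 1*41888 = (12/7 - 15283)*((37 + 148) - 2382) - 1*41888 = -106969*(185 - 2382)/7 - 41888 = -106969/7*(-2197) - 41888 = 235010893/7 - 41888 = 234717677/7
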